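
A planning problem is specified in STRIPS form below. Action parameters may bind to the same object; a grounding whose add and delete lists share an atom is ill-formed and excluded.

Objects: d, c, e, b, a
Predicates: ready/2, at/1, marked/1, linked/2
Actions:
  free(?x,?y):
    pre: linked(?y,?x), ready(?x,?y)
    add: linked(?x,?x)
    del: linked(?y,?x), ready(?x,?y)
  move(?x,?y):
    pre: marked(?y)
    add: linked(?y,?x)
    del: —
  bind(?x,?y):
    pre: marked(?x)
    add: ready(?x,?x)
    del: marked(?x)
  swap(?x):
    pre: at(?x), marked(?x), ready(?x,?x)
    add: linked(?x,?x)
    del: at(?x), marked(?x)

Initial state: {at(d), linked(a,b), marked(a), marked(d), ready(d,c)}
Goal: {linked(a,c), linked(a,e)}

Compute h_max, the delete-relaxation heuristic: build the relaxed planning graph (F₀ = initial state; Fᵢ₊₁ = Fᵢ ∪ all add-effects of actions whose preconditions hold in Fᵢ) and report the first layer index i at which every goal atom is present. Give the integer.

F0 = init (5 atoms)
F1 = F0 ∪ {linked(a,a), linked(a,c), linked(a,d), linked(a,e), linked(d,a), linked(d,b), linked(d,c), linked(d,d), linked(d,e), ready(a,a), ready(d,d)}  (16 atoms)
goal ⊆ F1  ⇒  h_max = 1

1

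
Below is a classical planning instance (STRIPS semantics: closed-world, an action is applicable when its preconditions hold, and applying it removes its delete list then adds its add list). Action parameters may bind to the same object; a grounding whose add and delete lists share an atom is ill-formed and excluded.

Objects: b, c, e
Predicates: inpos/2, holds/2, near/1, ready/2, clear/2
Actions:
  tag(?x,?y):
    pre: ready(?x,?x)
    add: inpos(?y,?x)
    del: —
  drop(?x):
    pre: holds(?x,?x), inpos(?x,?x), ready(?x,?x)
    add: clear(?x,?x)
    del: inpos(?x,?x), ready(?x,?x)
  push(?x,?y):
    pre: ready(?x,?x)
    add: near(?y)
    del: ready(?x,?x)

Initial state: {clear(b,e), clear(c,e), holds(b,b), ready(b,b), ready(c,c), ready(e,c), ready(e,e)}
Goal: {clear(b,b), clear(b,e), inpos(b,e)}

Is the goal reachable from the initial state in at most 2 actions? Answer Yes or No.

1. tag(b,b)  →  {clear(b,e), clear(c,e), holds(b,b), inpos(b,b), ready(b,b), ready(c,c), ready(e,c), ready(e,e)}
2. tag(e,b)  →  {clear(b,e), clear(c,e), holds(b,b), inpos(b,b), inpos(b,e), ready(b,b), ready(c,c), ready(e,c), ready(e,e)}
3. drop(b)  →  {clear(b,b), clear(b,e), clear(c,e), holds(b,b), inpos(b,e), ready(c,c), ready(e,c), ready(e,e)}
optimal plan length = 3; 3 > 2

No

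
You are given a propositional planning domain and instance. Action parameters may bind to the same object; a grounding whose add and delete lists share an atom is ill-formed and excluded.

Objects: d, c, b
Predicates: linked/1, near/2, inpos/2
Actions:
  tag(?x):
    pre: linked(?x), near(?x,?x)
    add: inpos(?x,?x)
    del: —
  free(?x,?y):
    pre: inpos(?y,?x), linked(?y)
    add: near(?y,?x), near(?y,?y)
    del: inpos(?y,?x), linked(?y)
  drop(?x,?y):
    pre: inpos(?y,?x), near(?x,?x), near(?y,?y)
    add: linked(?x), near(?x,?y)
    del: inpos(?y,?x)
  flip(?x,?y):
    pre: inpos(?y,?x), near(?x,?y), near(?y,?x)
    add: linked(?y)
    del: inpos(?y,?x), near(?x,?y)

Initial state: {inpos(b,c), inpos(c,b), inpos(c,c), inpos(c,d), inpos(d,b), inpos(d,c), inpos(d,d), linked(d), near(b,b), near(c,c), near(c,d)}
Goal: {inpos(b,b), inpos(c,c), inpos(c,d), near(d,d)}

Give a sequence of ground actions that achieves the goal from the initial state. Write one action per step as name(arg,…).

1. free(d,d)  →  {inpos(b,c), inpos(c,b), inpos(c,c), inpos(c,d), inpos(d,b), inpos(d,c), near(b,b), near(c,c), near(c,d), near(d,d)}
2. drop(b,d)  →  {inpos(b,c), inpos(c,b), inpos(c,c), inpos(c,d), inpos(d,c), linked(b), near(b,b), near(b,d), near(c,c), near(c,d), near(d,d)}
3. tag(b)  →  {inpos(b,b), inpos(b,c), inpos(c,b), inpos(c,c), inpos(c,d), inpos(d,c), linked(b), near(b,b), near(b,d), near(c,c), near(c,d), near(d,d)}

free(d,d); drop(b,d); tag(b)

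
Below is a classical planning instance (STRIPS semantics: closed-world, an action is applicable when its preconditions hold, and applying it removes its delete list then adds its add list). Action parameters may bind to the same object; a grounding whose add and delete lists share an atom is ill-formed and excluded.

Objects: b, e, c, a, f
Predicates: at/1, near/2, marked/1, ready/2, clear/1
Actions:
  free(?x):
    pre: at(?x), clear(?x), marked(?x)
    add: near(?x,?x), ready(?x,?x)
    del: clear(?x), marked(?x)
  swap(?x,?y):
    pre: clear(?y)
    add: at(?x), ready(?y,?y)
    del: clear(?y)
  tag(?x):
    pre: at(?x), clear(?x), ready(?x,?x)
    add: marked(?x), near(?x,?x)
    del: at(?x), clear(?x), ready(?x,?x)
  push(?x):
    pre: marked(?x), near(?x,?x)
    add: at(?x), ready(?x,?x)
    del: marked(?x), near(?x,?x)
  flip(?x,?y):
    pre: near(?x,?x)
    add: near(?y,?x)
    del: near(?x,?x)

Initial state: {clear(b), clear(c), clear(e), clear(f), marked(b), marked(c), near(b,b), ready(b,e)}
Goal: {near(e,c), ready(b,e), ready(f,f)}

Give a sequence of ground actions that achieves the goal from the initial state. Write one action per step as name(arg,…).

1. swap(c,f)  →  {at(c), clear(b), clear(c), clear(e), marked(b), marked(c), near(b,b), ready(b,e), ready(f,f)}
2. free(c)  →  {at(c), clear(b), clear(e), marked(b), near(b,b), near(c,c), ready(b,e), ready(c,c), ready(f,f)}
3. flip(c,e)  →  {at(c), clear(b), clear(e), marked(b), near(b,b), near(e,c), ready(b,e), ready(c,c), ready(f,f)}

swap(c,f); free(c); flip(c,e)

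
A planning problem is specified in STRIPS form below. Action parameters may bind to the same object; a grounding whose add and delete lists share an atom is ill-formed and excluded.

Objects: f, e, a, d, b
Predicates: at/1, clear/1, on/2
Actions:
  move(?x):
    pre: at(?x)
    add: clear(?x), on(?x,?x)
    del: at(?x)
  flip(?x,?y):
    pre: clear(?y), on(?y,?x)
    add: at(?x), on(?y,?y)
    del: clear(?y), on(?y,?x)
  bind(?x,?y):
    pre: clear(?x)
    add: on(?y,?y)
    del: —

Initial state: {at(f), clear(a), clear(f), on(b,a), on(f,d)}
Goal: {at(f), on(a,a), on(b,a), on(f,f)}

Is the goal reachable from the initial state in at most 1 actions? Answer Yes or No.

No

1. flip(d,f)  →  {at(d), at(f), clear(a), on(b,a), on(f,f)}
2. bind(a,a)  →  {at(d), at(f), clear(a), on(a,a), on(b,a), on(f,f)}
optimal plan length = 2; 2 > 1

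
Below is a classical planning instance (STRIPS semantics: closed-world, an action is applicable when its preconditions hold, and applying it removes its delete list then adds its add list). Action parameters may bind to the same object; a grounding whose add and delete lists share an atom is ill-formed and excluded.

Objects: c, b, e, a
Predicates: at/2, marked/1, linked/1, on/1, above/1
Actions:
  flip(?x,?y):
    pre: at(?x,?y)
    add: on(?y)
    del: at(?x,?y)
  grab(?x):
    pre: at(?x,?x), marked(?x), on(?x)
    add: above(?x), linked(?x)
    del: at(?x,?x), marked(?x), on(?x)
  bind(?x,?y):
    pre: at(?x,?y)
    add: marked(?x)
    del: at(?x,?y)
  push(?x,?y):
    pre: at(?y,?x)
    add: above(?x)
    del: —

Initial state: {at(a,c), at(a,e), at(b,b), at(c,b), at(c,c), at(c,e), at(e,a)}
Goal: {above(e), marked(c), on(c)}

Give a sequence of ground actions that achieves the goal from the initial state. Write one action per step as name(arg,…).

flip(c,c); bind(c,b); push(e,c)

1. flip(c,c)  →  {at(a,c), at(a,e), at(b,b), at(c,b), at(c,e), at(e,a), on(c)}
2. bind(c,b)  →  {at(a,c), at(a,e), at(b,b), at(c,e), at(e,a), marked(c), on(c)}
3. push(e,c)  →  {above(e), at(a,c), at(a,e), at(b,b), at(c,e), at(e,a), marked(c), on(c)}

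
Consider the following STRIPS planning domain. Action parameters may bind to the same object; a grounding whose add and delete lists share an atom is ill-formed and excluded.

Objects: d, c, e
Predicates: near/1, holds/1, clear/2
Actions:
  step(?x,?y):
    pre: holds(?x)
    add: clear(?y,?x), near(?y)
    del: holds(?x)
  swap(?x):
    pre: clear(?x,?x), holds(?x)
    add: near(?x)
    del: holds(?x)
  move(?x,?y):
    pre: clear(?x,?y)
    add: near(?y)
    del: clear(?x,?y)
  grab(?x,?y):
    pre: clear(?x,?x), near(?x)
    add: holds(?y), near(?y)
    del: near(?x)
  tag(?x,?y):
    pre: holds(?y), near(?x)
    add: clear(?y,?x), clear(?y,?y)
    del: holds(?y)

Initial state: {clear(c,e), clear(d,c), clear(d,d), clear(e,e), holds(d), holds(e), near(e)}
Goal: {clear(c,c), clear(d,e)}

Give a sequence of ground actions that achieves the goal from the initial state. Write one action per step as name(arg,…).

step(e,d); grab(d,c); step(c,c)

1. step(e,d)  →  {clear(c,e), clear(d,c), clear(d,d), clear(d,e), clear(e,e), holds(d), near(d), near(e)}
2. grab(d,c)  →  {clear(c,e), clear(d,c), clear(d,d), clear(d,e), clear(e,e), holds(c), holds(d), near(c), near(e)}
3. step(c,c)  →  {clear(c,c), clear(c,e), clear(d,c), clear(d,d), clear(d,e), clear(e,e), holds(d), near(c), near(e)}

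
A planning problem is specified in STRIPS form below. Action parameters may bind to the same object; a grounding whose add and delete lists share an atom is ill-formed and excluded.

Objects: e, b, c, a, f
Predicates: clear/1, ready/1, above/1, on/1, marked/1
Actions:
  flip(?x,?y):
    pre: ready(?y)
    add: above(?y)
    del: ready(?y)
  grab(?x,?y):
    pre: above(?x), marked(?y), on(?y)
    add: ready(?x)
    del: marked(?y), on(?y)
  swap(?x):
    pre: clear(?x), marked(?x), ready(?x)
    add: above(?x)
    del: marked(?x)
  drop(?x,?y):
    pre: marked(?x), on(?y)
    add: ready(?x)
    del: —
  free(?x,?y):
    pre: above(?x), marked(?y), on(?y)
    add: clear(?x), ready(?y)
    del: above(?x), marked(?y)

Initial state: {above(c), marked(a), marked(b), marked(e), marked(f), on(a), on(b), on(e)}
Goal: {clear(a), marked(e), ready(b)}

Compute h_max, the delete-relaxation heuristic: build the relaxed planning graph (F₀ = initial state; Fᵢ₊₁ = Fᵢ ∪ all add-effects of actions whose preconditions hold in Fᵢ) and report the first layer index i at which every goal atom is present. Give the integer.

F0 = init (8 atoms)
F1 = F0 ∪ {clear(c), ready(a), ready(b), ready(c), ready(e), ready(f)}  (14 atoms)
F2 = F1 ∪ {above(a), above(b), above(e), above(f)}  (18 atoms)
F3 = F2 ∪ {clear(a), clear(b), clear(e), clear(f)}  (22 atoms)
goal ⊆ F3  ⇒  h_max = 3

3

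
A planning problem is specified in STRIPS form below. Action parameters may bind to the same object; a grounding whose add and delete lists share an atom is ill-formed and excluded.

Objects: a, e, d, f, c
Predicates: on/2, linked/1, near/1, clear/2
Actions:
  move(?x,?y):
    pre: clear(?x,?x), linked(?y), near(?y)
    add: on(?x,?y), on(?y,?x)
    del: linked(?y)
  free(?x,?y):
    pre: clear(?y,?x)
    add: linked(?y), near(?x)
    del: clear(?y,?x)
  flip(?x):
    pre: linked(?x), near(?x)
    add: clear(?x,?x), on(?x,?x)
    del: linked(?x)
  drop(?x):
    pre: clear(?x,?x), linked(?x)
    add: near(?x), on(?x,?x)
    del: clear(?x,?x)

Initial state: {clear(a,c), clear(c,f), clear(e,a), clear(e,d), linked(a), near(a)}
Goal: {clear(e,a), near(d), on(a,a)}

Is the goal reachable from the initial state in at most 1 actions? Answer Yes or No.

No

1. free(d,e)  →  {clear(a,c), clear(c,f), clear(e,a), linked(a), linked(e), near(a), near(d)}
2. flip(a)  →  {clear(a,a), clear(a,c), clear(c,f), clear(e,a), linked(e), near(a), near(d), on(a,a)}
optimal plan length = 2; 2 > 1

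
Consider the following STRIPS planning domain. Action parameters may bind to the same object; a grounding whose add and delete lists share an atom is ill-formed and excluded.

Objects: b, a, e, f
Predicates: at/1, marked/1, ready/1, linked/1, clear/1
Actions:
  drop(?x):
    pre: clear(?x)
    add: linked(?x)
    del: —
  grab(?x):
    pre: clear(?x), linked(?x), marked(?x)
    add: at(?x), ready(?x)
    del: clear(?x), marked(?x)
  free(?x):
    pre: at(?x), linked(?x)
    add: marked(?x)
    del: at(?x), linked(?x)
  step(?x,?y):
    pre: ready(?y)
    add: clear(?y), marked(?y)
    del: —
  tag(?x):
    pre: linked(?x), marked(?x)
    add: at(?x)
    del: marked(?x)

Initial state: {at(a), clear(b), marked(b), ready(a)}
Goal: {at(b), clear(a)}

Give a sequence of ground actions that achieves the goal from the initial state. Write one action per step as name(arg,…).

drop(b); grab(b); step(b,a)

1. drop(b)  →  {at(a), clear(b), linked(b), marked(b), ready(a)}
2. grab(b)  →  {at(a), at(b), linked(b), ready(a), ready(b)}
3. step(b,a)  →  {at(a), at(b), clear(a), linked(b), marked(a), ready(a), ready(b)}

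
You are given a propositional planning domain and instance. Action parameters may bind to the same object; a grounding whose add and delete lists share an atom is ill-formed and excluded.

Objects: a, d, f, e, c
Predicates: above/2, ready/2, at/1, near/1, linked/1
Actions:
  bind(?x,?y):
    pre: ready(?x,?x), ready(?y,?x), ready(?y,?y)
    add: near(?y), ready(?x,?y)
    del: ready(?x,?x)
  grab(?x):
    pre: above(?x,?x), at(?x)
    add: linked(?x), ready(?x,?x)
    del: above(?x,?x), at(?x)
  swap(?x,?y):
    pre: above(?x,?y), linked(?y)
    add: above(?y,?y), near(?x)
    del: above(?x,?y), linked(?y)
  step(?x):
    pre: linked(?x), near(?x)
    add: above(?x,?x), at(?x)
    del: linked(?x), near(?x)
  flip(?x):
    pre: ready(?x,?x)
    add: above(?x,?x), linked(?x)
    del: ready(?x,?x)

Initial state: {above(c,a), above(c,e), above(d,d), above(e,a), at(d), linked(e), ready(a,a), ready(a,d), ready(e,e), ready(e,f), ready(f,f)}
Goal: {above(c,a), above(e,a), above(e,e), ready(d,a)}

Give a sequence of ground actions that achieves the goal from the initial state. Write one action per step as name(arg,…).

1. grab(d)  →  {above(c,a), above(c,e), above(e,a), linked(d), linked(e), ready(a,a), ready(a,d), ready(d,d), ready(e,e), ready(e,f), ready(f,f)}
2. bind(d,a)  →  {above(c,a), above(c,e), above(e,a), linked(d), linked(e), near(a), ready(a,a), ready(a,d), ready(d,a), ready(e,e), ready(e,f), ready(f,f)}
3. swap(c,e)  →  {above(c,a), above(e,a), above(e,e), linked(d), near(a), near(c), ready(a,a), ready(a,d), ready(d,a), ready(e,e), ready(e,f), ready(f,f)}

grab(d); bind(d,a); swap(c,e)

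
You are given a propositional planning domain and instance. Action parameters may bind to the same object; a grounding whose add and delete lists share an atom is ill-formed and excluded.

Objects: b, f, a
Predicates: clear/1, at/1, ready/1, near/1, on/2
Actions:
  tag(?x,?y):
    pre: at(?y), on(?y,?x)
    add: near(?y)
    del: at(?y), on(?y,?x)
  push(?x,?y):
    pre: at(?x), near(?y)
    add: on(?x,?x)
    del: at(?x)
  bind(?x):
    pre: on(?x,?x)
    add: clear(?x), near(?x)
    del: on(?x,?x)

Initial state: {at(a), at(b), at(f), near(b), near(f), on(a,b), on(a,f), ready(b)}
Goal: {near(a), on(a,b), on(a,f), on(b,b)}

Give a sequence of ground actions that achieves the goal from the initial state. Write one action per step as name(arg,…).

1. push(b,b)  →  {at(a), at(f), near(b), near(f), on(a,b), on(a,f), on(b,b), ready(b)}
2. push(a,b)  →  {at(f), near(b), near(f), on(a,a), on(a,b), on(a,f), on(b,b), ready(b)}
3. bind(a)  →  {at(f), clear(a), near(a), near(b), near(f), on(a,b), on(a,f), on(b,b), ready(b)}

push(b,b); push(a,b); bind(a)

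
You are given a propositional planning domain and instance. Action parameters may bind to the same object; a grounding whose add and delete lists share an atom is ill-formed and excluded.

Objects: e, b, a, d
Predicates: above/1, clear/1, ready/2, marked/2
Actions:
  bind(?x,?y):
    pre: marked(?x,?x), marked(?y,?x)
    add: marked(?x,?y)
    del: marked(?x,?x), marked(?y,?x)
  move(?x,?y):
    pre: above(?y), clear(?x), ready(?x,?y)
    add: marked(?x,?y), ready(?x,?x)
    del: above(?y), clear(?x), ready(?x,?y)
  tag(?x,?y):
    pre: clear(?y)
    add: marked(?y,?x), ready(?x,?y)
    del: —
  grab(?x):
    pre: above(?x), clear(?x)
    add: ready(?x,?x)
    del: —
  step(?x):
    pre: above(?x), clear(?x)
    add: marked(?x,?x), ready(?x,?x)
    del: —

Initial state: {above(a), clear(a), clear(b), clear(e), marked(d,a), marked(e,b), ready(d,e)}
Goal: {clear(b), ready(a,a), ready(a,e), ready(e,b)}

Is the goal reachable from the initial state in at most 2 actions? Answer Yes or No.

1. tag(e,b)  →  {above(a), clear(a), clear(b), clear(e), marked(b,e), marked(d,a), marked(e,b), ready(d,e), ready(e,b)}
2. tag(a,e)  →  {above(a), clear(a), clear(b), clear(e), marked(b,e), marked(d,a), marked(e,a), marked(e,b), ready(a,e), ready(d,e), ready(e,b)}
3. tag(a,a)  →  {above(a), clear(a), clear(b), clear(e), marked(a,a), marked(b,e), marked(d,a), marked(e,a), marked(e,b), ready(a,a), ready(a,e), ready(d,e), ready(e,b)}
optimal plan length = 3; 3 > 2

No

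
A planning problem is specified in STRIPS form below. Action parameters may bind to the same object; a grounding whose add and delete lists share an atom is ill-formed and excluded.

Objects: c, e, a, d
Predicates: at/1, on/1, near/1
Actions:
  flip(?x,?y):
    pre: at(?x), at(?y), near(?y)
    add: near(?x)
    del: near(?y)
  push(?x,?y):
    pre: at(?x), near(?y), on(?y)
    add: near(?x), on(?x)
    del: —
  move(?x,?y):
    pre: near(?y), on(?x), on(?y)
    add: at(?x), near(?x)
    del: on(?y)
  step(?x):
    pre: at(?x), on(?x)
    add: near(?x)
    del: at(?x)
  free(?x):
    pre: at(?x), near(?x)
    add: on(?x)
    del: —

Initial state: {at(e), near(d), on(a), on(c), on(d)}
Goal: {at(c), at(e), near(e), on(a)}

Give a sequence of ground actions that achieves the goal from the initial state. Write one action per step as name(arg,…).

1. push(e,d)  →  {at(e), near(d), near(e), on(a), on(c), on(d), on(e)}
2. move(c,e)  →  {at(c), at(e), near(c), near(d), near(e), on(a), on(c), on(d)}

push(e,d); move(c,e)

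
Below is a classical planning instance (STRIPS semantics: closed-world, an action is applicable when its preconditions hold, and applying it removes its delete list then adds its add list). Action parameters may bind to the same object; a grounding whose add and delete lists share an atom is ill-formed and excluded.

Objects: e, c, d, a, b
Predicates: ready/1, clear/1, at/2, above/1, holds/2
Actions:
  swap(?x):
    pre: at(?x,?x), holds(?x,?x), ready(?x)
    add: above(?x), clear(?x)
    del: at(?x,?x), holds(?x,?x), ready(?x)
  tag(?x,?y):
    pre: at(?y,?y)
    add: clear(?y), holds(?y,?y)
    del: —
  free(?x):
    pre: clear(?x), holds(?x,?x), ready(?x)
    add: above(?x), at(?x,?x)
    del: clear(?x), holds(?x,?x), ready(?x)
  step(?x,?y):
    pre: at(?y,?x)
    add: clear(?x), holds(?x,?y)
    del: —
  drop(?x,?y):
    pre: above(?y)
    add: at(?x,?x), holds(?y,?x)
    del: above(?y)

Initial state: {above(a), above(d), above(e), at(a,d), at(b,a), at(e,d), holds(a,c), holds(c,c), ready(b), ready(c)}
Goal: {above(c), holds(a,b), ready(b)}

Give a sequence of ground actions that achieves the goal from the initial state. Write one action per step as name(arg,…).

step(a,b); drop(c,e); swap(c)

1. step(a,b)  →  {above(a), above(d), above(e), at(a,d), at(b,a), at(e,d), clear(a), holds(a,b), holds(a,c), holds(c,c), ready(b), ready(c)}
2. drop(c,e)  →  {above(a), above(d), at(a,d), at(b,a), at(c,c), at(e,d), clear(a), holds(a,b), holds(a,c), holds(c,c), holds(e,c), ready(b), ready(c)}
3. swap(c)  →  {above(a), above(c), above(d), at(a,d), at(b,a), at(e,d), clear(a), clear(c), holds(a,b), holds(a,c), holds(e,c), ready(b)}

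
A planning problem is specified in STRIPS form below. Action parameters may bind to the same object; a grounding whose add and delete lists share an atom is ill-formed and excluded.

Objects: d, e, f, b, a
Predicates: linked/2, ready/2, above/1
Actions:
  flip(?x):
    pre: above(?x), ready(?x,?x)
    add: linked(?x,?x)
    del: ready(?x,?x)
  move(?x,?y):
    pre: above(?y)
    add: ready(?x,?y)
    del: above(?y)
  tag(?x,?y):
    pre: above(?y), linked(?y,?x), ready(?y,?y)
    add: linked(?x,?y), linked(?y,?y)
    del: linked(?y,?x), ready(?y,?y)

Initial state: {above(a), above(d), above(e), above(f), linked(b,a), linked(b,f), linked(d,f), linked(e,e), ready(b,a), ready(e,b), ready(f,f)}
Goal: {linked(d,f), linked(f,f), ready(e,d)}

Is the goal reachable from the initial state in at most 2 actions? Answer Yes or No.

Yes

1. flip(f)  →  {above(a), above(d), above(e), above(f), linked(b,a), linked(b,f), linked(d,f), linked(e,e), linked(f,f), ready(b,a), ready(e,b)}
2. move(e,d)  →  {above(a), above(e), above(f), linked(b,a), linked(b,f), linked(d,f), linked(e,e), linked(f,f), ready(b,a), ready(e,b), ready(e,d)}
optimal plan length = 2; 2 ≤ 2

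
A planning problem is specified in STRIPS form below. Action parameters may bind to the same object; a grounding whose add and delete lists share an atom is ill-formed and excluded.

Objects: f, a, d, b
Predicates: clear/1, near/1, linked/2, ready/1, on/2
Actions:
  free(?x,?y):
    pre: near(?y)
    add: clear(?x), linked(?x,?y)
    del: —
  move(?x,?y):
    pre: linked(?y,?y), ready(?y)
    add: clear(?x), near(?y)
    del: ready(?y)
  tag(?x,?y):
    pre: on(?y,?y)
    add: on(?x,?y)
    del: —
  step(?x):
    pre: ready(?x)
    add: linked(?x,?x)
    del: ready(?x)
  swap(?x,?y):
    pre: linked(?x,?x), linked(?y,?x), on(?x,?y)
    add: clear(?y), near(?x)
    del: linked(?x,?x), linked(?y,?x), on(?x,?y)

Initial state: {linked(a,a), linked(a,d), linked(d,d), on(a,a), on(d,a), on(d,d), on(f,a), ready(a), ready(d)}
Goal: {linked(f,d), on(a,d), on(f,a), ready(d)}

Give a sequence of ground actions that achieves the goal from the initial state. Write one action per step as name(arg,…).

1. tag(a,d)  →  {linked(a,a), linked(a,d), linked(d,d), on(a,a), on(a,d), on(d,a), on(d,d), on(f,a), ready(a), ready(d)}
2. swap(d,a)  →  {clear(a), linked(a,a), near(d), on(a,a), on(a,d), on(d,d), on(f,a), ready(a), ready(d)}
3. free(f,d)  →  {clear(a), clear(f), linked(a,a), linked(f,d), near(d), on(a,a), on(a,d), on(d,d), on(f,a), ready(a), ready(d)}

tag(a,d); swap(d,a); free(f,d)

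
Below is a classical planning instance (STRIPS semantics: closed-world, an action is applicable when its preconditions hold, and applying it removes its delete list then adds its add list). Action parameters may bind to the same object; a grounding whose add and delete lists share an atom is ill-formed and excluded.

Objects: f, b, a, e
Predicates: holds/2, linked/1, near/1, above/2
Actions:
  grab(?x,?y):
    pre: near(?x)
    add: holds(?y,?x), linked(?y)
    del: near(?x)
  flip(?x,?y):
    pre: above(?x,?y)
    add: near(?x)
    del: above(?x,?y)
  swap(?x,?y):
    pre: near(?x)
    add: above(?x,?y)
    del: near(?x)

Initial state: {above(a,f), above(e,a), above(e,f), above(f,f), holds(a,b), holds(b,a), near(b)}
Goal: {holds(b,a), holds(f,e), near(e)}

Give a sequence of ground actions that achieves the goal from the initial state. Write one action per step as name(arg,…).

1. flip(e,f)  →  {above(a,f), above(e,a), above(f,f), holds(a,b), holds(b,a), near(b), near(e)}
2. grab(e,f)  →  {above(a,f), above(e,a), above(f,f), holds(a,b), holds(b,a), holds(f,e), linked(f), near(b)}
3. flip(e,a)  →  {above(a,f), above(f,f), holds(a,b), holds(b,a), holds(f,e), linked(f), near(b), near(e)}

flip(e,f); grab(e,f); flip(e,a)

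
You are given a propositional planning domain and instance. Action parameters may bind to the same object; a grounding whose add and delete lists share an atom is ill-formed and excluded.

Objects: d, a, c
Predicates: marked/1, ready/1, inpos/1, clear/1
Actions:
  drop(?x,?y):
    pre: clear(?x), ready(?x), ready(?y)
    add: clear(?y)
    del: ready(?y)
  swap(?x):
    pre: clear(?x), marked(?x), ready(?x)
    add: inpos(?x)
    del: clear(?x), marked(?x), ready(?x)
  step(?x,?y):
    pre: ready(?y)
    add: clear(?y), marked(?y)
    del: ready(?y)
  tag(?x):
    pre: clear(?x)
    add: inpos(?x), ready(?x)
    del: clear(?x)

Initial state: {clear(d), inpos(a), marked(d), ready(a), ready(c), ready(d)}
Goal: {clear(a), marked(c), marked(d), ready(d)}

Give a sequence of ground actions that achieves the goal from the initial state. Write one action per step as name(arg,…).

drop(d,a); step(d,c)

1. drop(d,a)  →  {clear(a), clear(d), inpos(a), marked(d), ready(c), ready(d)}
2. step(d,c)  →  {clear(a), clear(c), clear(d), inpos(a), marked(c), marked(d), ready(d)}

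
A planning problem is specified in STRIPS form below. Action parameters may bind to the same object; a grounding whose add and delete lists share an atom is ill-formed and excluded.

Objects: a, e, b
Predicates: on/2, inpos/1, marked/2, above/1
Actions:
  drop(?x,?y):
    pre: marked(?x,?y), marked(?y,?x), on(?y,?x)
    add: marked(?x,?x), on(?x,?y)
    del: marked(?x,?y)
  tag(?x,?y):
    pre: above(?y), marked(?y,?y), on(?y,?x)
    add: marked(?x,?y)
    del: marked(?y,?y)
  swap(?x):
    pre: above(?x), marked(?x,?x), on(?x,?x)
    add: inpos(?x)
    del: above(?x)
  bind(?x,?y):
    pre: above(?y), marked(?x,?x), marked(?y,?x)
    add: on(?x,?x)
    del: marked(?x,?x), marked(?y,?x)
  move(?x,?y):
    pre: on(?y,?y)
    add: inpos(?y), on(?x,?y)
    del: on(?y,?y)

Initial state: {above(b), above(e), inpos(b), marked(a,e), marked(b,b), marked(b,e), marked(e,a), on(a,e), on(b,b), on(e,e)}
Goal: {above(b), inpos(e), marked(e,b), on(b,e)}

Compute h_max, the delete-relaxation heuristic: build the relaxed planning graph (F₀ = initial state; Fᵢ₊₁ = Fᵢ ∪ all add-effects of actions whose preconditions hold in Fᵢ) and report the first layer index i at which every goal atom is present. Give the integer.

F0 = init (10 atoms)
F1 = F0 ∪ {inpos(e), marked(e,e), on(a,b), on(b,e), on(e,a), on(e,b)}  (16 atoms)
F2 = F1 ∪ {marked(a,a), marked(e,b)}  (18 atoms)
goal ⊆ F2  ⇒  h_max = 2

2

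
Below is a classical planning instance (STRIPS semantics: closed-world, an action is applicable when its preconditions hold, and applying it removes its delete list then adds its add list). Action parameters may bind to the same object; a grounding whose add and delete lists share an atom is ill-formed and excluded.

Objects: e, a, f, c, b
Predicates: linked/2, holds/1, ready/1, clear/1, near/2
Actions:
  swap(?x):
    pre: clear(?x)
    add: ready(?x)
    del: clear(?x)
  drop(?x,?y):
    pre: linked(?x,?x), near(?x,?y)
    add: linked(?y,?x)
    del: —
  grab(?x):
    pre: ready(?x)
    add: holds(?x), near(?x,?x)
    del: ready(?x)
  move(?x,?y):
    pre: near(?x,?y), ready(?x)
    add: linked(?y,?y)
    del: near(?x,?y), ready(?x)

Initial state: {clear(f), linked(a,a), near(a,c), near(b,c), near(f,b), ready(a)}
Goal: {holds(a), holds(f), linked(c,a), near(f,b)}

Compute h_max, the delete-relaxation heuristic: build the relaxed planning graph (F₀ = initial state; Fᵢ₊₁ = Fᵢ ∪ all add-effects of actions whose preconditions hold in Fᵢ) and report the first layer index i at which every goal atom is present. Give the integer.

F0 = init (6 atoms)
F1 = F0 ∪ {holds(a), linked(c,a), linked(c,c), near(a,a), ready(f)}  (11 atoms)
F2 = F1 ∪ {holds(f), linked(b,b), near(f,f)}  (14 atoms)
goal ⊆ F2  ⇒  h_max = 2

2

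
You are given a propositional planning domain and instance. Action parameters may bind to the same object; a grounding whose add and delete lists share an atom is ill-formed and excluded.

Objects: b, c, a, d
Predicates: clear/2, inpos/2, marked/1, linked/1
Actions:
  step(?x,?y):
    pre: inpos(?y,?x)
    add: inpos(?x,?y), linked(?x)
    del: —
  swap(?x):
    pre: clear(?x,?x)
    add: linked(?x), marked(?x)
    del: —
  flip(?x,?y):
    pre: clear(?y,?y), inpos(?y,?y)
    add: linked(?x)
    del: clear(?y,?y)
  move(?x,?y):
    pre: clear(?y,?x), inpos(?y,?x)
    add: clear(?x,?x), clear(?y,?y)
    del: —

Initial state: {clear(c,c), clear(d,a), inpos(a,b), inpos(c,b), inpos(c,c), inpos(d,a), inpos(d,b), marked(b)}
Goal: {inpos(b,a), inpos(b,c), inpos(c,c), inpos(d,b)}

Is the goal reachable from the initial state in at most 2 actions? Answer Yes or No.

Yes

1. step(b,c)  →  {clear(c,c), clear(d,a), inpos(a,b), inpos(b,c), inpos(c,b), inpos(c,c), inpos(d,a), inpos(d,b), linked(b), marked(b)}
2. step(b,a)  →  {clear(c,c), clear(d,a), inpos(a,b), inpos(b,a), inpos(b,c), inpos(c,b), inpos(c,c), inpos(d,a), inpos(d,b), linked(b), marked(b)}
optimal plan length = 2; 2 ≤ 2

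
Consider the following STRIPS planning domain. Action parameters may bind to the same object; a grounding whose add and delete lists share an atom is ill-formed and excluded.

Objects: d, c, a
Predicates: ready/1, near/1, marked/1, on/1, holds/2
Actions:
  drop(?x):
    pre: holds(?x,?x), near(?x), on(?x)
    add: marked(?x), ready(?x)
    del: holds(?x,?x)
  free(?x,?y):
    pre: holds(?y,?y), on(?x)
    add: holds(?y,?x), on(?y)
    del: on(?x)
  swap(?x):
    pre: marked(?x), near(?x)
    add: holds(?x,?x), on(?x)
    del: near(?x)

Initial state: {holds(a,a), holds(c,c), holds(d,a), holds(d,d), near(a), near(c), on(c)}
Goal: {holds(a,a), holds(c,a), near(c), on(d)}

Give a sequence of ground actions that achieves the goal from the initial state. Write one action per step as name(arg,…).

free(c,a); free(a,c); free(c,d)

1. free(c,a)  →  {holds(a,a), holds(a,c), holds(c,c), holds(d,a), holds(d,d), near(a), near(c), on(a)}
2. free(a,c)  →  {holds(a,a), holds(a,c), holds(c,a), holds(c,c), holds(d,a), holds(d,d), near(a), near(c), on(c)}
3. free(c,d)  →  {holds(a,a), holds(a,c), holds(c,a), holds(c,c), holds(d,a), holds(d,c), holds(d,d), near(a), near(c), on(d)}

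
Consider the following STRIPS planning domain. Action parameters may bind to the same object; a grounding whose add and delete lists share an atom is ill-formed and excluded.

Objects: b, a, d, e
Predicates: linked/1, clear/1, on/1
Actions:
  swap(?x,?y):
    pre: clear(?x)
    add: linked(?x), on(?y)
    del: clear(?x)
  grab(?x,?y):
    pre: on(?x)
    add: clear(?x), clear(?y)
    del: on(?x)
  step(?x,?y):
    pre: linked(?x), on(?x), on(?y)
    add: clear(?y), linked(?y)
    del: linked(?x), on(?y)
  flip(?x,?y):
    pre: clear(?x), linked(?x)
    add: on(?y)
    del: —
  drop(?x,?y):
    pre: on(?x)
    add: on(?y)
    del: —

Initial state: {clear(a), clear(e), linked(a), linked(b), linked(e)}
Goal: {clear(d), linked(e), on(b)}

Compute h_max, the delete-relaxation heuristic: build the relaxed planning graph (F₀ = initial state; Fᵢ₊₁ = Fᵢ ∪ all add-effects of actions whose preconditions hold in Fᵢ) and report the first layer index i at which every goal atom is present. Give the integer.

F0 = init (5 atoms)
F1 = F0 ∪ {on(a), on(b), on(d), on(e)}  (9 atoms)
F2 = F1 ∪ {clear(b), clear(d), linked(d)}  (12 atoms)
goal ⊆ F2  ⇒  h_max = 2

2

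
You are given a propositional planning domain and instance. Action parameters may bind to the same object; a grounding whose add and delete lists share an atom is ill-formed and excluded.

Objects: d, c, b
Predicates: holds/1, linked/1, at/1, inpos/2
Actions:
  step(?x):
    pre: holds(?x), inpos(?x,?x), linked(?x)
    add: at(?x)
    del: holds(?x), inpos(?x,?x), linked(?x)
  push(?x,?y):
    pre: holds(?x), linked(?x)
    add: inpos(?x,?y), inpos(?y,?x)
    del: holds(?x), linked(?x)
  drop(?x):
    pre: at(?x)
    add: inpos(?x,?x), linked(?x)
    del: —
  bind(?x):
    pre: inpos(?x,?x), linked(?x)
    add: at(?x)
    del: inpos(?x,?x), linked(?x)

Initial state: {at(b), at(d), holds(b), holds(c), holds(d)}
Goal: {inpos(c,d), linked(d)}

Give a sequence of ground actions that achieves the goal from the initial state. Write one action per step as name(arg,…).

1. drop(d)  →  {at(b), at(d), holds(b), holds(c), holds(d), inpos(d,d), linked(d)}
2. push(d,c)  →  {at(b), at(d), holds(b), holds(c), inpos(c,d), inpos(d,c), inpos(d,d)}
3. drop(d)  →  {at(b), at(d), holds(b), holds(c), inpos(c,d), inpos(d,c), inpos(d,d), linked(d)}

drop(d); push(d,c); drop(d)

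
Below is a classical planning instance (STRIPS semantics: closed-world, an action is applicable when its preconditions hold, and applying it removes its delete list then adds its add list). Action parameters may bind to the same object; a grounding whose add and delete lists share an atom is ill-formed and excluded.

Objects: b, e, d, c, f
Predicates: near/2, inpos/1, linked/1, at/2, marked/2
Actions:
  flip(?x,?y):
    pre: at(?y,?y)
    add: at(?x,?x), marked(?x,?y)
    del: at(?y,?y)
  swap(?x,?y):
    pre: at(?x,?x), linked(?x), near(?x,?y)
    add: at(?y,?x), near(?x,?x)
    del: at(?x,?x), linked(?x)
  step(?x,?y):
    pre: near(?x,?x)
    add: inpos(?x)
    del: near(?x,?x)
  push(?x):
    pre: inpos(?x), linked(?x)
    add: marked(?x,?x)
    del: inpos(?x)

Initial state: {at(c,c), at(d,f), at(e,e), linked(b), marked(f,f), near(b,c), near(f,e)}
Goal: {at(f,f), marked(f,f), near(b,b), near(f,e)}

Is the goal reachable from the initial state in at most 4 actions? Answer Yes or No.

Yes

1. flip(b,e)  →  {at(b,b), at(c,c), at(d,f), linked(b), marked(b,e), marked(f,f), near(b,c), near(f,e)}
2. flip(f,c)  →  {at(b,b), at(d,f), at(f,f), linked(b), marked(b,e), marked(f,c), marked(f,f), near(b,c), near(f,e)}
3. swap(b,c)  →  {at(c,b), at(d,f), at(f,f), marked(b,e), marked(f,c), marked(f,f), near(b,b), near(b,c), near(f,e)}
optimal plan length = 3; 3 ≤ 4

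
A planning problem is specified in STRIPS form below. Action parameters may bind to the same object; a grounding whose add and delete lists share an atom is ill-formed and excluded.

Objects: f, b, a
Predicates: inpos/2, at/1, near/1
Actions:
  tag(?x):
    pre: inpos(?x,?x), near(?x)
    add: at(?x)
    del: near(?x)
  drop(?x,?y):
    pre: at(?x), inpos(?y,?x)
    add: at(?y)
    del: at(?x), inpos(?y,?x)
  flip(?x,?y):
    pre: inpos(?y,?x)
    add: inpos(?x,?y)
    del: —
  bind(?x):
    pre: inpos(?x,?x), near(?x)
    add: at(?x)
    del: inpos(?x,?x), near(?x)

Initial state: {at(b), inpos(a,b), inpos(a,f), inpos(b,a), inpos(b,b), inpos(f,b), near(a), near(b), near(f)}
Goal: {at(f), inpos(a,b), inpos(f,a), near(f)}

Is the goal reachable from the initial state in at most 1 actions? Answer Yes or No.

No

1. drop(b,f)  →  {at(f), inpos(a,b), inpos(a,f), inpos(b,a), inpos(b,b), near(a), near(b), near(f)}
2. flip(f,a)  →  {at(f), inpos(a,b), inpos(a,f), inpos(b,a), inpos(b,b), inpos(f,a), near(a), near(b), near(f)}
optimal plan length = 2; 2 > 1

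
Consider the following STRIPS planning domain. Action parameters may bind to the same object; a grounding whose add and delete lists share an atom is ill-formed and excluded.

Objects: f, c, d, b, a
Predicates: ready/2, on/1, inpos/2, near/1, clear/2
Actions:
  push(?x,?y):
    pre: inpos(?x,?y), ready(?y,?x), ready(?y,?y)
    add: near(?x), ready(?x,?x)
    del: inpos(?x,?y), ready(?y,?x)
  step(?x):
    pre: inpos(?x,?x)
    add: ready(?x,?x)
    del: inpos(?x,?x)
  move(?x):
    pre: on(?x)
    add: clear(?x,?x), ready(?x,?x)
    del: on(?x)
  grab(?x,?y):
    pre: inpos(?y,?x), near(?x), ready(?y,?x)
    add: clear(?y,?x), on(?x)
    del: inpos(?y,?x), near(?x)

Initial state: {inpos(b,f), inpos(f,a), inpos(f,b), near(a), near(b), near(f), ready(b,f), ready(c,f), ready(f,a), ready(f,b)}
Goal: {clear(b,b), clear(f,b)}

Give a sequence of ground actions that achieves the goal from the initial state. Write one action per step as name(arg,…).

1. grab(b,f)  →  {clear(f,b), inpos(b,f), inpos(f,a), near(a), near(f), on(b), ready(b,f), ready(c,f), ready(f,a), ready(f,b)}
2. move(b)  →  {clear(b,b), clear(f,b), inpos(b,f), inpos(f,a), near(a), near(f), ready(b,b), ready(b,f), ready(c,f), ready(f,a), ready(f,b)}

grab(b,f); move(b)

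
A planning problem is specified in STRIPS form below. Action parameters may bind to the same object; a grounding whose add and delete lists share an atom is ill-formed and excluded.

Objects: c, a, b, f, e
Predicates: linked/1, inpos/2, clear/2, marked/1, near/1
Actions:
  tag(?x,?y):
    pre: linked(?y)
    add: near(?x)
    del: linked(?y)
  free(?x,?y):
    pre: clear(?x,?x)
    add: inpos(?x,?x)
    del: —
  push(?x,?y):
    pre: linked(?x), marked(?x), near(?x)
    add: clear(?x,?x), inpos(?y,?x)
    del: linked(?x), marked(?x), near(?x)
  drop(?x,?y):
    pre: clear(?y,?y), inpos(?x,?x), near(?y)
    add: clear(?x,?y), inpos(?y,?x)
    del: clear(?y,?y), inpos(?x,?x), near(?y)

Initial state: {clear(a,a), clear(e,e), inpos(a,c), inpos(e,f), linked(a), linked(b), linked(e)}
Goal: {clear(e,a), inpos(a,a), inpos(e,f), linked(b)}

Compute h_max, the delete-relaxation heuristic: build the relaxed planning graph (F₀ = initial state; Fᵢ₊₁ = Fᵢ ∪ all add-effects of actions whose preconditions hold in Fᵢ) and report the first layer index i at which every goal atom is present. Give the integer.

F0 = init (7 atoms)
F1 = F0 ∪ {inpos(a,a), inpos(e,e), near(a), near(b), near(c), near(e), near(f)}  (14 atoms)
F2 = F1 ∪ {clear(a,e), clear(e,a), inpos(a,e), inpos(e,a)}  (18 atoms)
goal ⊆ F2  ⇒  h_max = 2

2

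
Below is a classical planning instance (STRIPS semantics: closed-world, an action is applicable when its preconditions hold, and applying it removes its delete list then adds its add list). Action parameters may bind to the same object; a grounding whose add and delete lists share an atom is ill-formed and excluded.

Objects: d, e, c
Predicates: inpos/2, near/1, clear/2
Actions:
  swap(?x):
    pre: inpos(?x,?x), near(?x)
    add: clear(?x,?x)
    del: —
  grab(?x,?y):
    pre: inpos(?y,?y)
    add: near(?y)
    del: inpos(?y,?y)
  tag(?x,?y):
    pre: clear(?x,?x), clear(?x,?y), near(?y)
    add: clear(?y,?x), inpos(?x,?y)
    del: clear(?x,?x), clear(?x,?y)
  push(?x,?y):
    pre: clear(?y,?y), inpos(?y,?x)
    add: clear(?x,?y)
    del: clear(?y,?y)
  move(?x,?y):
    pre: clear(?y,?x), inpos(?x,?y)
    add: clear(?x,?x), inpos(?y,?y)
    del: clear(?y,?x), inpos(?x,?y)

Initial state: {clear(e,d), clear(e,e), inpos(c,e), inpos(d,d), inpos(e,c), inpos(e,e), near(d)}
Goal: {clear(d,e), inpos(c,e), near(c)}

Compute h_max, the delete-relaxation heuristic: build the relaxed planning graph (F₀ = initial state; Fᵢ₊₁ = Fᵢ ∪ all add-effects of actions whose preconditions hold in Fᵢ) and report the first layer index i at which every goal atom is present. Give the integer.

3

F0 = init (7 atoms)
F1 = F0 ∪ {clear(c,e), clear(d,d), clear(d,e), inpos(e,d), near(e)}  (12 atoms)
F2 = F1 ∪ {inpos(c,c), inpos(d,e)}  (14 atoms)
F3 = F2 ∪ {near(c)}  (15 atoms)
goal ⊆ F3  ⇒  h_max = 3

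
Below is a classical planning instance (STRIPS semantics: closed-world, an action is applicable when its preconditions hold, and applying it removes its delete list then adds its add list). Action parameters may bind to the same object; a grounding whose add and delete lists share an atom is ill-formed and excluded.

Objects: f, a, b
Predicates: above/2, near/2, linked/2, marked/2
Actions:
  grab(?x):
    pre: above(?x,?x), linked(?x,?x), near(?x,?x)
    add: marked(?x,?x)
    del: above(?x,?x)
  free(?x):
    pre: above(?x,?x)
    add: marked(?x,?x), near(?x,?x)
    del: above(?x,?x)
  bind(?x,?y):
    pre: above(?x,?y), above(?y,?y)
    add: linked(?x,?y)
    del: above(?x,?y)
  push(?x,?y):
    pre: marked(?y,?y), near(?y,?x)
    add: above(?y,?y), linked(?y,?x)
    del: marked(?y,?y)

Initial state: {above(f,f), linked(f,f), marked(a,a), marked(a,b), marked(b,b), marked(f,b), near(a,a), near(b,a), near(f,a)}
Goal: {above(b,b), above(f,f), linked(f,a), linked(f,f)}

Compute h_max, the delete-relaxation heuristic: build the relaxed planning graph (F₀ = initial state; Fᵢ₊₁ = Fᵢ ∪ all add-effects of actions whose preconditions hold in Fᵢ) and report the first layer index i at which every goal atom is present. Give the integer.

F0 = init (9 atoms)
F1 = F0 ∪ {above(a,a), above(b,b), linked(a,a), linked(b,a), marked(f,f), near(f,f)}  (15 atoms)
F2 = F1 ∪ {linked(b,b), linked(f,a), near(b,b)}  (18 atoms)
goal ⊆ F2  ⇒  h_max = 2

2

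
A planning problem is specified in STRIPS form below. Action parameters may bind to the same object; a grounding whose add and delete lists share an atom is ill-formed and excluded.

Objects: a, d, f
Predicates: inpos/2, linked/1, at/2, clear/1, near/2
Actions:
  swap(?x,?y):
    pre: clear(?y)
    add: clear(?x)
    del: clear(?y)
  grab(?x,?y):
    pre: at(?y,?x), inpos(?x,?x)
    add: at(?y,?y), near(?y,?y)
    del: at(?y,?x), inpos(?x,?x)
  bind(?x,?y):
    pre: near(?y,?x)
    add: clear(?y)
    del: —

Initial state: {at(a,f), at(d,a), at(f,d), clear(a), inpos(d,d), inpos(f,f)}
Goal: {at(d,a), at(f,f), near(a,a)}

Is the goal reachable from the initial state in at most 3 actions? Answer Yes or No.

Yes

1. grab(d,f)  →  {at(a,f), at(d,a), at(f,f), clear(a), inpos(f,f), near(f,f)}
2. grab(f,a)  →  {at(a,a), at(d,a), at(f,f), clear(a), near(a,a), near(f,f)}
optimal plan length = 2; 2 ≤ 3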